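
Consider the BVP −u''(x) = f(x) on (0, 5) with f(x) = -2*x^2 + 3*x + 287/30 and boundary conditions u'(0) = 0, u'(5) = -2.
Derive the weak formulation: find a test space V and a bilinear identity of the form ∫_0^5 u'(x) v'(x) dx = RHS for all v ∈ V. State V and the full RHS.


V = H^1(0, 5) (v unrestricted at boundary; u is determined up to an additive constant); weak form: ∫_0^5 u'v' dx = ∫_0^5 (-2*x^2 + 3*x + 287/30) v dx − 2·v(5) for all v ∈ V.

Multiply both sides by a test function v and integrate from 0 to 5:
  ∫_0^5 −u''(x) v(x) dx = ∫_0^5 f(x) v(x) dx.
Integrate the LHS by parts once:
  ∫_0^5 −u'' v dx = −[u'(x) v(x)]_0^5 + ∫_0^5 u'(x) v'(x) dx.
Thus ∫_0^5 u'(x) v'(x) dx = ∫_0^5 f(x) v(x) dx + [u'(x) v(x)]_0^5.
Choose V so that boundary terms are either known or forced to vanish.
u has inhomogeneous Neumann u'(0) = 0, u'(5) = -2. [u' v]_0^5 = (-2)·v(5) − (0)·v(0) = − 2·v(5). Take V = H^1(0, 5); boundary term becomes part of RHS.
Weak formulation: find u (satisfying any essential BC) such that ∫_0^5 u'(x) v'(x) dx = ∫_0^5 f v dx − 2·v(5) for all v ∈ V (Neumann data are natural BCs: they enter the RHS as boundary terms).
Substituting f(x) = -2*x^2 + 3*x + 287/30, the right-hand side is ∫_0^5 (-2*x^2 + 3*x + 287/30) v dx − 2·v(5).
Compatibility check (pure Neumann): taking v ≡ 1 ∈ V gives 0 = ∫_0^5 f dx + (-2) − (0), i.e. ∫_0^5 f dx must equal u'(0) − u'(5) = 2. Indeed ∫_0^5 (-2*x^2 + 3*x + 287/30) dx = 2, so the data are compatible. The solution is then unique only up to an additive constant (fix it e.g. by requiring ∫_0^5 u dx = 0).


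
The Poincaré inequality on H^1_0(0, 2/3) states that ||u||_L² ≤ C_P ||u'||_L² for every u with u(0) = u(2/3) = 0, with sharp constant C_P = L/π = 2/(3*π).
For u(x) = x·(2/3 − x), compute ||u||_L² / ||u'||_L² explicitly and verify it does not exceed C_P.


||u||_L² / ||u'||_L² = sqrt(10)/15 < C_P = 2/(3*π).

u(x) = x·(2/3 − x), so u'(x) = 2/3 - 2*x.
u(x) = x·(2/3 − x) vanishes at x = 0 and x = 2/3, so u ∈ H^1_0(0, 2/3). Differentiate via the product rule and integrate the resulting polynomials term by term.
  ∫_0^2/3 u² dx = ∫_0^2/3 (x^4 - 4*x^3/3 + 4*x^2/9) dx. Term by term:
    ∫_0^2/3 x^4 dx = 32/1215;  ∫_0^2/3 -4*x^3/3 dx = -16/243;  ∫_0^2/3 4*x^2/9 dx = 32/729.
  Sum: 32/1215 − 16/243 + 32/729 = 16/3645.
  ∫_0^2/3 (u')² dx = ∫_0^2/3 (4*x^2 - 8*x/3 + 4/9) dx. Term by term:
    ∫_0^2/3 4*x^2 dx = 32/81;  ∫_0^2/3 -8*x/3 dx = -16/27;  ∫_0^2/3 4/9 dx = 8/27.
  Sum: 32/81 − 16/27 + 8/27 = 8/81.
∫_0^2/3 u² dx = 16/3645, so ||u||_L² = 4*sqrt(5)/135.
∫_0^2/3 (u')² dx = 8/81, so ||u'||_L² = 2*sqrt(2)/9.
Ratio ||u||_L² / ||u'||_L² = sqrt(10)/15.
Sharp Poincaré constant on H^1_0(0, 2/3) is C_P = L/π = 2/(3*π), achieved by sin(3*π/2·x).
A polynomial bump cannot attain the sharp Poincaré constant (only the first sine eigenfunction does), so the ratio is strictly less than C_P, consistent with ||u||_L² ≤ C_P ||u'||_L².


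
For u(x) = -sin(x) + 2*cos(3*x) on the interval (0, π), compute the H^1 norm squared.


||u||_{H^1(0,π)}^2 = 21*π

u'(x) = -6*sin(3*x) - cos(x).
Expand u² and (u')² and integrate term by term on (0, π), using: for integers n ≥ 1, ∫_0^π sin²(nx) dx = ∫_0^π cos²(nx) dx = π/2; for n ≠ n', ∫_0^π sin(nx)sin(n'x) dx = ∫_0^π cos(nx)cos(n'x) dx = 0; and by product-to-sum, ∫_0^π sin(nx)cos(n'x) dx = ½∫_0^π [sin((n+n')x) + sin((n−n')x)] dx, which is 0 when n+n' is even and 2n/(n²−n'²) when n+n' is odd (it need not vanish on (0, π)).
  u² squared terms: (-1)²·∫sin(x)² dx = 1·π/2 = π/2;  (2)²·∫cos(3x)² dx = 4·π/2 = 2*π.
  u² cross terms: 2·(-1)·(2)·∫sin(x)·cos(3x) dx = -4·(0) = 0.
  So ∫_0^π u² dx = π/2 + 2*π + 0 = 5*π/2.
  (u')² squared terms: (-1)²·∫cos(x)² dx = 1·π/2 = π/2;  (-6)²·∫sin(3x)² dx = 36·π/2 = 18*π.
  (u')² cross terms: 2·(-1)·(-6)·∫cos(x)·sin(3x) dx = 12·(0) = 0.
  So ∫_0^π (u')² dx = π/2 + 18*π + 0 = 37*π/2.
||u||_{H^1}^2 = (5*π/2) + (37*π/2) = 21*π.


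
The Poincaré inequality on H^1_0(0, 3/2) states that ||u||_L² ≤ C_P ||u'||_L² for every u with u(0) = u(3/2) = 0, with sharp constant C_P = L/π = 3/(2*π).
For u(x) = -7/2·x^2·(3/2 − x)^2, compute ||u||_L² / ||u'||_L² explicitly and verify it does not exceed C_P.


||u||_L² / ||u'||_L² = sqrt(3)/4 < C_P = 3/(2*π).

u(x) = -7/2·x^2·(3/2 − x)^2, so u'(x) = 7*x*(-8*x^2 + 18*x - 9)/4.
u(x) = -7/2·x^2·(3/2 − x)^2 vanishes at x = 0 and x = 3/2, so u ∈ H^1_0(0, 3/2). Differentiate via the product rule and integrate the resulting polynomials term by term.
  ∫_0^3/2 u² dx = ∫_0^3/2 (49*x^8/4 - 147*x^7/2 + 1323*x^6/8 - 1323*x^5/8 + 3969*x^4/64) dx. Term by term:
    ∫_0^3/2 49*x^8/4 dx = 107163/2048;  ∫_0^3/2 -147*x^7/2 dx = -964467/4096;  ∫_0^3/2 1323*x^6/8 dx = 413343/1024;
    ∫_0^3/2 -1323*x^5/8 dx = -321489/1024;  ∫_0^3/2 3969*x^4/64 dx = 964467/10240.
  Sum: 107163/2048 − 964467/4096 + 413343/1024 − 321489/1024 + 964467/10240 = 15309/20480.
  ∫_0^3/2 (u')² dx = ∫_0^3/2 (196*x^6 - 882*x^5 + 5733*x^4/4 - 3969*x^3/4 + 3969*x^2/16) dx. Term by term:
    ∫_0^3/2 196*x^6 dx = 15309/32;  ∫_0^3/2 -882*x^5 dx = -107163/64;  ∫_0^3/2 5733*x^4/4 dx = 1393119/640;
    ∫_0^3/2 -3969*x^3/4 dx = -321489/256;  ∫_0^3/2 3969*x^2/16 dx = 35721/128.
  Sum: 15309/32 − 107163/64 + 1393119/640 − 321489/256 + 35721/128 = 5103/1280.
∫_0^3/2 u² dx = 15309/20480, so ||u||_L² = 27*sqrt(105)/320.
∫_0^3/2 (u')² dx = 5103/1280, so ||u'||_L² = 27*sqrt(35)/80.
Ratio ||u||_L² / ||u'||_L² = sqrt(3)/4.
Sharp Poincaré constant on H^1_0(0, 3/2) is C_P = L/π = 3/(2*π), achieved by sin(2*π/3·x).
A polynomial bump cannot attain the sharp Poincaré constant (only the first sine eigenfunction does), so the ratio is strictly less than C_P, consistent with ||u||_L² ≤ C_P ||u'||_L².


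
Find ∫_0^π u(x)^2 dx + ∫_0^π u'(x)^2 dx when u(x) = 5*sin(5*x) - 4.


||u||_{H^1(0,π)}^2 = -16 + 341*π

u'(x) = 25*cos(5*x).
Expand u² and (u')² and integrate term by term on (0, π), using: for integers n ≥ 1, ∫_0^π sin²(nx) dx = ∫_0^π cos²(nx) dx = π/2; for n ≠ n', ∫_0^π sin(nx)sin(n'x) dx = ∫_0^π cos(nx)cos(n'x) dx = 0; and by product-to-sum, ∫_0^π sin(nx)cos(n'x) dx = ½∫_0^π [sin((n+n')x) + sin((n−n')x)] dx, which is 0 when n+n' is even and 2n/(n²−n'²) when n+n' is odd (it need not vanish on (0, π)). For the constant mode: ∫_0^π 1 dx = π, ∫_0^π cos(nx) dx = 0, ∫_0^π sin(nx) dx = (1−(−1)^n)/n.
  u² squared terms: (-4)²·∫1 dx = 16·π = 16*π;  (5)²·∫sin(5x)² dx = 25·π/2 = 25*π/2.
  u² cross terms: 2·(-4)·(5)·∫1·sin(5x) dx = -40·(2/5) = -16.
  So ∫_0^π u² dx = 16*π + 25*π/2 − 16 = -16 + 57*π/2.
  (u')² squared terms: (25)²·∫cos(5x)² dx = 625·π/2 = 625*π/2.
  So ∫_0^π (u')² dx = 625*π/2.
||u||_{H^1}^2 = (-16 + 57*π/2) + (625*π/2) = -16 + 341*π.


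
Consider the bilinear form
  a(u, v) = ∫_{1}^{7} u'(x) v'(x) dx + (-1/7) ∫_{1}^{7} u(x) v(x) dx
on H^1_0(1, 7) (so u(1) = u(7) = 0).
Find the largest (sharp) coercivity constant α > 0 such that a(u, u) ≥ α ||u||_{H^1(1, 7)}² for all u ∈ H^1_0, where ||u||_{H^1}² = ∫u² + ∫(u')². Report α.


α = (-36/7 + π^2)/(π^2 + 36)

Coercivity of a(·,·) on H^1_0(1, 7) means a(u, u) ≥ α ||u||_{H^1}² for every u ∈ H^1_0.
The interval has length L = 6, and Poincaré/coercivity depend only on L. Here a(u, u) = ∫(u')² + (-1/7)·∫u².
Here c = -1/7 < 0 with |c| < (π/L)² = π^2/36, so coercivity still holds. The condition a(u,u) ≥ α||u||_{H^1}² reads (1−α)∫(u')² ≥ (α−c)∫u². Any admissible α is ≤ 1 (rapidly oscillating u have ∫u²/∫(u')² → 0), and α = 1 would force 0 ≥ (1−c)∫u², impossible since c < 1; so 1−α > 0. By the sharp Poincaré inequality on H^1_0 of an interval of length L, ∫(u')² ≥ (π/L)²∫u² with equality for the first sine mode sin(π(x−x₀)/L) (x₀ the left endpoint), so the inequality holds for all u iff (1−α)(π/L)² ≥ α − c, i.e. α ≤ ((π/L)² + c)/((π/L)² + 1) = (1 + c(L/π)²)/(1 + (L/π)²). (Direct route, valid since c ≤ 0: Poincaré gives c∫u² ≥ c(L/π)²∫(u')², so a(u,u) ≥ (1 + c(L/π)²)∫(u')², while ||u||_{H^1}² ≤ (1 + (L/π)²)∫(u')²; dividing yields the same α.) With (π/L)² = π^2/36 and c = -1/7, the largest admissible constant is α = ((π/L)² + c)/((π/L)² + 1).
Simplifying, α = (-36/7 + π^2)/(π^2 + 36).


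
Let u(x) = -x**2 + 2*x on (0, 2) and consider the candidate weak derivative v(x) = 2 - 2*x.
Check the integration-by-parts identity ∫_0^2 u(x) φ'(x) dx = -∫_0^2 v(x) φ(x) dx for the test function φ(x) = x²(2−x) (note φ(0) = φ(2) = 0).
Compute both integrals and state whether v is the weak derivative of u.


LHS = 8/15, RHS = 8/15. Yes, v = u' weakly.

u(x) = -x**2 + 2*x, classical derivative u'(x) = 2 - 2*x.
φ(x) = x²(2−x), so φ'(x) = x*(4 - 3*x).
Note φ(0) = φ(2) = 0, so the boundary term u·φ vanishes.
LHS = ∫_0^2 u(x) φ'(x) dx = ∫_0^2 (3*x^4 - 10*x^3 + 8*x^2) dx. Term by term:
  ∫_0^2 3*x^4 dx = 96/5;  ∫_0^2 -10*x^3 dx = -40;  ∫_0^2 8*x^2 dx = 64/3.
Sum: 96/5 − 40 + 64/3 = 8/15.
So LHS = 8/15.
∫_0^2 v(x) φ(x) dx = ∫_0^2 (2*x^4 - 6*x^3 + 4*x^2) dx. Term by term:
  ∫_0^2 2*x^4 dx = 64/5;  ∫_0^2 -6*x^3 dx = -24;  ∫_0^2 4*x^2 dx = 32/3.
Sum: 64/5 − 24 + 32/3 = -8/15.
So RHS = -∫_0^2 v(x) φ(x) dx = 8/15.
LHS = RHS, so the identity holds for this test φ.
Moreover u is smooth here and v(x) = u'(x) = 2 - 2*x pointwise, so the identity holds for every test function. Hence v is the weak derivative of u.


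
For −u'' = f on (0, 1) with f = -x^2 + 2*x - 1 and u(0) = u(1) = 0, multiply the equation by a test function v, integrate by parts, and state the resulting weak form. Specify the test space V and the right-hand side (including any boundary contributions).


V = H^1_0(0, 1) (so v(0) = v(1) = 0); weak form: ∫_0^1 u'v' dx = ∫_0^1 (-x^2 + 2*x - 1) v dx for all v ∈ V.

Multiply both sides by a test function v and integrate from 0 to 1:
  ∫_0^1 −u''(x) v(x) dx = ∫_0^1 f(x) v(x) dx.
Integrate the LHS by parts once:
  ∫_0^1 −u'' v dx = −[u'(x) v(x)]_0^1 + ∫_0^1 u'(x) v'(x) dx.
Thus ∫_0^1 u'(x) v'(x) dx = ∫_0^1 f(x) v(x) dx + [u'(x) v(x)]_0^1.
Choose V so that boundary terms are either known or forced to vanish.
u is Dirichlet: u(0) = u(1) = 0. Let V = H^1_0(0, 1); then v(0) = v(1) = 0, and [u' v]_0^1 = 0.
Weak formulation: find u (satisfying any essential BC) such that ∫_0^1 u'(x) v'(x) dx = ∫_0^1 f v dx for all v ∈ V.
Substituting f(x) = -x^2 + 2*x - 1, the right-hand side is ∫_0^1 (-x^2 + 2*x - 1) v dx.


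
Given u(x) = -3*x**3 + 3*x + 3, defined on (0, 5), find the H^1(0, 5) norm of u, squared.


||u||_{H^1}^2 = 1896285/14

The H^1 norm (squared) on an interval (0, L) is
  ||u||_{H^1}^2 = ∫_0^L u(x)^2 dx + ∫_0^L u'(x)^2 dx.
Compute u'(x) = 3 - 9*x**2.
Then u(x)^2 = 9*x**6 - 18*x**4 - 18*x**3 + 9*x**2 + 18*x + 9 and u'(x)^2 = 81*x**4 - 54*x**2 + 9.
Integrate each monomial from 0 to 5 using ∫_0^5 c·x^n dx = c·5^(n+1)/(n+1):
  ∫_0^5 u(x)^2 dx = ∫_0^5 (9*x^6 - 18*x^4 - 18*x^3 + 9*x^2 + 18*x + 9) dx. Term by term:
    ∫_0^5 9*x^6 dx = 703125/7;  ∫_0^5 -18*x^4 dx = -11250;  ∫_0^5 -18*x^3 dx = -5625/2;
    ∫_0^5 9*x^2 dx = 375;  ∫_0^5 18*x dx = 225;  ∫_0^5 9 dx = 45.
  Sum: 703125/7 − 11250 − 5625/2 + 375 + 225 + 45 = 1218405/14.
  ∫_0^5 u'(x)^2 dx = ∫_0^5 (81*x^4 - 54*x^2 + 9) dx. Term by term:
    ∫_0^5 81*x^4 dx = 50625;  ∫_0^5 -54*x^2 dx = -2250;  ∫_0^5 9 dx = 45.
  Sum: 50625 − 2250 + 45 = 48420.
Adding: ||u||_{H^1}^2 = 1218405/14 + 48420 = 1896285/14.


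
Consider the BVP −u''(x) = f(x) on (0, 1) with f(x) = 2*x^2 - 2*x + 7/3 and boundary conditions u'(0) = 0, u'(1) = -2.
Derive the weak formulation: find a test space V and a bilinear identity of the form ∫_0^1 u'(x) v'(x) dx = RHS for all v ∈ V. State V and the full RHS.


V = H^1(0, 1) (v unrestricted at boundary; u is determined up to an additive constant); weak form: ∫_0^1 u'v' dx = ∫_0^1 (2*x^2 - 2*x + 7/3) v dx − 2·v(1) for all v ∈ V.

Multiply both sides by a test function v and integrate from 0 to 1:
  ∫_0^1 −u''(x) v(x) dx = ∫_0^1 f(x) v(x) dx.
Integrate the LHS by parts once:
  ∫_0^1 −u'' v dx = −[u'(x) v(x)]_0^1 + ∫_0^1 u'(x) v'(x) dx.
Thus ∫_0^1 u'(x) v'(x) dx = ∫_0^1 f(x) v(x) dx + [u'(x) v(x)]_0^1.
Choose V so that boundary terms are either known or forced to vanish.
u has inhomogeneous Neumann u'(0) = 0, u'(1) = -2. [u' v]_0^1 = (-2)·v(1) − (0)·v(0) = − 2·v(1). Take V = H^1(0, 1); boundary term becomes part of RHS.
Weak formulation: find u (satisfying any essential BC) such that ∫_0^1 u'(x) v'(x) dx = ∫_0^1 f v dx − 2·v(1) for all v ∈ V (Neumann data are natural BCs: they enter the RHS as boundary terms).
Substituting f(x) = 2*x^2 - 2*x + 7/3, the right-hand side is ∫_0^1 (2*x^2 - 2*x + 7/3) v dx − 2·v(1).
Compatibility check (pure Neumann): taking v ≡ 1 ∈ V gives 0 = ∫_0^1 f dx + (-2) − (0), i.e. ∫_0^1 f dx must equal u'(0) − u'(1) = 2. Indeed ∫_0^1 (2*x^2 - 2*x + 7/3) dx = 2, so the data are compatible. The solution is then unique only up to an additive constant (fix it e.g. by requiring ∫_0^1 u dx = 0).


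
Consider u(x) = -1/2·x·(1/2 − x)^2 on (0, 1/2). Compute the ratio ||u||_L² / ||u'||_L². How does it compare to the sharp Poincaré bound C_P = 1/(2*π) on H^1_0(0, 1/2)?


||u||_L² / ||u'||_L² = sqrt(14)/28 < C_P = 1/(2*π).

u(x) = -1/2·x·(1/2 − x)^2, so u'(x) = (1 - 6*x)*(2*x - 1)/8.
u(x) = -1/2·x·(1/2 − x)^2 vanishes at x = 0 and x = 1/2, so u ∈ H^1_0(0, 1/2). Differentiate via the product rule and integrate the resulting polynomials term by term.
  ∫_0^1/2 u² dx = ∫_0^1/2 (x^6/4 - x^5/2 + 3*x^4/8 - x^3/8 + x^2/64) dx. Term by term:
    ∫_0^1/2 x^6/4 dx = 1/3584;  ∫_0^1/2 -x^5/2 dx = -1/768;  ∫_0^1/2 3*x^4/8 dx = 3/1280;
    ∫_0^1/2 -x^3/8 dx = -1/512;  ∫_0^1/2 x^2/64 dx = 1/1536.
  Sum: 1/3584 − 1/768 + 3/1280 − 1/512 + 1/1536 = 1/53760.
  ∫_0^1/2 (u')² dx = ∫_0^1/2 (9*x^4/4 - 3*x^3 + 11*x^2/8 - x/4 + 1/64) dx. Term by term:
    ∫_0^1/2 9*x^4/4 dx = 9/640;  ∫_0^1/2 -3*x^3 dx = -3/64;  ∫_0^1/2 11*x^2/8 dx = 11/192;
    ∫_0^1/2 -x/4 dx = -1/32;  ∫_0^1/2 1/64 dx = 1/128.
  Sum: 9/640 − 3/64 + 11/192 − 1/32 + 1/128 = 1/960.
∫_0^1/2 u² dx = 1/53760, so ||u||_L² = sqrt(210)/3360.
∫_0^1/2 (u')² dx = 1/960, so ||u'||_L² = sqrt(15)/120.
Ratio ||u||_L² / ||u'||_L² = sqrt(14)/28.
Sharp Poincaré constant on H^1_0(0, 1/2) is C_P = L/π = 1/(2*π), achieved by sin(2*π·x).
A polynomial bump cannot attain the sharp Poincaré constant (only the first sine eigenfunction does), so the ratio is strictly less than C_P, consistent with ||u||_L² ≤ C_P ||u'||_L².


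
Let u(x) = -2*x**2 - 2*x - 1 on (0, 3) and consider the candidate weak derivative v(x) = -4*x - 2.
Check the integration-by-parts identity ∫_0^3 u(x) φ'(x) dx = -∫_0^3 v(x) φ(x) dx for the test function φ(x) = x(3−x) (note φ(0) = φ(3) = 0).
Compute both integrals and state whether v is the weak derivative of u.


LHS = 36, RHS = 36. Yes, v = u' weakly.

u(x) = -2*x**2 - 2*x - 1, classical derivative u'(x) = -4*x - 2.
φ(x) = x(3−x), so φ'(x) = 3 - 2*x.
Note φ(0) = φ(3) = 0, so the boundary term u·φ vanishes.
LHS = ∫_0^3 u(x) φ'(x) dx = ∫_0^3 (4*x^3 - 2*x^2 - 4*x - 3) dx. Term by term:
  ∫_0^3 4*x^3 dx = 81;  ∫_0^3 -2*x^2 dx = -18;  ∫_0^3 -4*x dx = -18;
  ∫_0^3 -3 dx = -9.
Sum: 81 − 18 − 18 − 9 = 36.
So LHS = 36.
∫_0^3 v(x) φ(x) dx = ∫_0^3 (4*x^3 - 10*x^2 - 6*x) dx. Term by term:
  ∫_0^3 4*x^3 dx = 81;  ∫_0^3 -10*x^2 dx = -90;  ∫_0^3 -6*x dx = -27.
Sum: 81 − 90 − 27 = -36.
So RHS = -∫_0^3 v(x) φ(x) dx = 36.
LHS = RHS, so the identity holds for this test φ.
Moreover u is smooth here and v(x) = u'(x) = -4*x - 2 pointwise, so the identity holds for every test function. Hence v is the weak derivative of u.


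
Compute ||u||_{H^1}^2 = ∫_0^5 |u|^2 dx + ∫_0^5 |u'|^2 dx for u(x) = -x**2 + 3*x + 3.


||u||_{H^1}^2 = 865/6

The H^1 norm (squared) on an interval (0, L) is
  ||u||_{H^1}^2 = ∫_0^L u(x)^2 dx + ∫_0^L u'(x)^2 dx.
Compute u'(x) = 3 - 2*x.
Then u(x)^2 = x**4 - 6*x**3 + 3*x**2 + 18*x + 9 and u'(x)^2 = 4*x**2 - 12*x + 9.
Integrate each monomial from 0 to 5 using ∫_0^5 c·x^n dx = c·5^(n+1)/(n+1):
  ∫_0^5 u(x)^2 dx = ∫_0^5 (x^4 - 6*x^3 + 3*x^2 + 18*x + 9) dx. Term by term:
    ∫_0^5 x^4 dx = 625;  ∫_0^5 -6*x^3 dx = -1875/2;  ∫_0^5 3*x^2 dx = 125;
    ∫_0^5 18*x dx = 225;  ∫_0^5 9 dx = 45.
  Sum: 625 − 1875/2 + 125 + 225 + 45 = 165/2.
  ∫_0^5 u'(x)^2 dx = ∫_0^5 (4*x^2 - 12*x + 9) dx. Term by term:
    ∫_0^5 4*x^2 dx = 500/3;  ∫_0^5 -12*x dx = -150;  ∫_0^5 9 dx = 45.
  Sum: 500/3 − 150 + 45 = 185/3.
Adding: ||u||_{H^1}^2 = 165/2 + 185/3 = 865/6.


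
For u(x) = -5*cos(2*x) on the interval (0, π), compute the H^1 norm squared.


||u||_{H^1(0,π)}^2 = 125*π/2

u'(x) = 10*sin(2*x).
Expand u² and (u')² and integrate term by term on (0, π), using: for integers n ≥ 1, ∫_0^π sin²(nx) dx = ∫_0^π cos²(nx) dx = π/2; for n ≠ n', ∫_0^π sin(nx)sin(n'x) dx = ∫_0^π cos(nx)cos(n'x) dx = 0; and by product-to-sum, ∫_0^π sin(nx)cos(n'x) dx = ½∫_0^π [sin((n+n')x) + sin((n−n')x)] dx, which is 0 when n+n' is even and 2n/(n²−n'²) when n+n' is odd (it need not vanish on (0, π)).
  u² squared terms: (-5)²·∫cos(2x)² dx = 25·π/2 = 25*π/2.
  So ∫_0^π u² dx = 25*π/2.
  (u')² squared terms: (10)²·∫sin(2x)² dx = 100·π/2 = 50*π.
  So ∫_0^π (u')² dx = 50*π.
||u||_{H^1}^2 = (25*π/2) + (50*π) = 125*π/2.


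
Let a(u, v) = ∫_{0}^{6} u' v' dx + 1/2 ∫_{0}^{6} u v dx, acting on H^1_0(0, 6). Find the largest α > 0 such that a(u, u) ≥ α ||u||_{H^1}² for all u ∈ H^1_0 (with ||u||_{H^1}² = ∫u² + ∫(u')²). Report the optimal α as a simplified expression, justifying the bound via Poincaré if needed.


α = (π^2 + 18)/(π^2 + 36)

Coercivity of a(·,·) on H^1_0(0, 6) means a(u, u) ≥ α ||u||_{H^1}² for every u ∈ H^1_0.
The interval has length L = 6, and Poincaré/coercivity depend only on L. Here a(u, u) = ∫(u')² + (1/2)·∫u².
Here 0 < c = 1/2 < 1. The condition a(u,u) ≥ α||u||_{H^1}² reads (1−α)∫(u')² ≥ (α−c)∫u². Any admissible α is ≤ 1 (rapidly oscillating u have ∫u²/∫(u')² → 0), and α = 1 would force 0 ≥ (1−c)∫u², impossible since c < 1; so 1−α > 0. By the sharp Poincaré inequality on H^1_0 of an interval of length L, ∫(u')² ≥ (π/L)²∫u² with equality for the first sine mode sin(π(x−x₀)/L) (x₀ the left endpoint), so the inequality holds for all u iff (1−α)(π/L)² ≥ α − c, i.e. α ≤ ((π/L)² + c)/((π/L)² + 1) = (1 + c(L/π)²)/(1 + (L/π)²). With (π/L)² = π^2/36 and c = 1/2, the largest admissible constant is α = ((π/L)² + c)/((π/L)² + 1).
Simplifying, α = (π^2 + 18)/(π^2 + 36).


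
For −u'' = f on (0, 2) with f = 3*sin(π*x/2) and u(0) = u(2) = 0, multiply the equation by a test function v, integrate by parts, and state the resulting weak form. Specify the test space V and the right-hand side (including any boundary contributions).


V = H^1_0(0, 2) (so v(0) = v(2) = 0); weak form: ∫_0^2 u'v' dx = ∫_0^2 (3*sin(π*x/2)) v dx for all v ∈ V.

Multiply both sides by a test function v and integrate from 0 to 2:
  ∫_0^2 −u''(x) v(x) dx = ∫_0^2 f(x) v(x) dx.
Integrate the LHS by parts once:
  ∫_0^2 −u'' v dx = −[u'(x) v(x)]_0^2 + ∫_0^2 u'(x) v'(x) dx.
Thus ∫_0^2 u'(x) v'(x) dx = ∫_0^2 f(x) v(x) dx + [u'(x) v(x)]_0^2.
Choose V so that boundary terms are either known or forced to vanish.
u is Dirichlet: u(0) = u(2) = 0. Let V = H^1_0(0, 2); then v(0) = v(2) = 0, and [u' v]_0^2 = 0.
Weak formulation: find u (satisfying any essential BC) such that ∫_0^2 u'(x) v'(x) dx = ∫_0^2 f v dx for all v ∈ V.
Substituting f(x) = 3*sin(π*x/2), the right-hand side is ∫_0^2 (3*sin(π*x/2)) v dx.


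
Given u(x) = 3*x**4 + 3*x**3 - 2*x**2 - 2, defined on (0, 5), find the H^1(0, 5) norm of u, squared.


||u||_{H^1}^2 = 137492935/28

The H^1 norm (squared) on an interval (0, L) is
  ||u||_{H^1}^2 = ∫_0^L u(x)^2 dx + ∫_0^L u'(x)^2 dx.
Compute u'(x) = 12*x**3 + 9*x**2 - 4*x.
Then u(x)^2 = 9*x**8 + 18*x**7 - 3*x**6 - 12*x**5 - 8*x**4 - 12*x**3 + 8*x**2 + 4 and u'(x)^2 = 144*x**6 + 216*x**5 - 15*x**4 - 72*x**3 + 16*x**2.
Integrate each monomial from 0 to 5 using ∫_0^5 c·x^n dx = c·5^(n+1)/(n+1):
  ∫_0^5 u(x)^2 dx = ∫_0^5 (9*x^8 + 18*x^7 - 3*x^6 - 12*x^5 - 8*x^4 - 12*x^3 + 8*x^2 + 4) dx. Term by term:
    ∫_0^5 9*x^8 dx = 1953125;  ∫_0^5 18*x^7 dx = 3515625/4;  ∫_0^5 -3*x^6 dx = -234375/7;
    ∫_0^5 -12*x^5 dx = -31250;  ∫_0^5 -8*x^4 dx = -5000;  ∫_0^5 -12*x^3 dx = -1875;
    ∫_0^5 8*x^2 dx = 1000/3;  ∫_0^5 4 dx = 20.
  Sum: 1953125 + 3515625/4 − 234375/7 − 31250 − 5000 − 1875 + 1000/3 + 20 = 231905305/84.
  ∫_0^5 u'(x)^2 dx = ∫_0^5 (144*x^6 + 216*x^5 - 15*x^4 - 72*x^3 + 16*x^2) dx. Term by term:
    ∫_0^5 144*x^6 dx = 11250000/7;  ∫_0^5 216*x^5 dx = 562500;  ∫_0^5 -15*x^4 dx = -9375;
    ∫_0^5 -72*x^3 dx = -11250;  ∫_0^5 16*x^2 dx = 2000/3.
  Sum: 11250000/7 + 562500 − 9375 − 11250 + 2000/3 = 45143375/21.
Adding: ||u||_{H^1}^2 = 231905305/84 + 45143375/21 = 137492935/28.


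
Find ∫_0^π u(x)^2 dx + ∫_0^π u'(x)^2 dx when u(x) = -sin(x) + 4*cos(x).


||u||_{H^1(0,π)}^2 = 17*π

u'(x) = -4*sin(x) - cos(x).
Expand u² and (u')² and integrate term by term on (0, π), using: for integers n ≥ 1, ∫_0^π sin²(nx) dx = ∫_0^π cos²(nx) dx = π/2; for n ≠ n', ∫_0^π sin(nx)sin(n'x) dx = ∫_0^π cos(nx)cos(n'x) dx = 0; and by product-to-sum, ∫_0^π sin(nx)cos(n'x) dx = ½∫_0^π [sin((n+n')x) + sin((n−n')x)] dx, which is 0 when n+n' is even and 2n/(n²−n'²) when n+n' is odd (it need not vanish on (0, π)).
  u² squared terms: (-1)²·∫sin(x)² dx = 1·π/2 = π/2;  (4)²·∫cos(x)² dx = 16·π/2 = 8*π.
  u² cross terms: 2·(-1)·(4)·∫sin(x)·cos(x) dx = -8·(0) = 0.
  So ∫_0^π u² dx = π/2 + 8*π + 0 = 17*π/2.
  (u')² squared terms: (-1)²·∫cos(x)² dx = 1·π/2 = π/2;  (-4)²·∫sin(x)² dx = 16·π/2 = 8*π.
  (u')² cross terms: 2·(-1)·(-4)·∫cos(x)·sin(x) dx = 8·(0) = 0.
  So ∫_0^π (u')² dx = π/2 + 8*π + 0 = 17*π/2.
||u||_{H^1}^2 = (17*π/2) + (17*π/2) = 17*π.


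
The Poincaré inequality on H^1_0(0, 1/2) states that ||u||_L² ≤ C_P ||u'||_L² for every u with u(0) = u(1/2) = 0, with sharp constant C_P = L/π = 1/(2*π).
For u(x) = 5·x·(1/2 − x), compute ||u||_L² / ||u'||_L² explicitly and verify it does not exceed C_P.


||u||_L² / ||u'||_L² = sqrt(10)/20 < C_P = 1/(2*π).

u(x) = 5·x·(1/2 − x), so u'(x) = 5/2 - 10*x.
u(x) = 5·x·(1/2 − x) vanishes at x = 0 and x = 1/2, so u ∈ H^1_0(0, 1/2). Differentiate via the product rule and integrate the resulting polynomials term by term.
  ∫_0^1/2 u² dx = ∫_0^1/2 (25*x^4 - 25*x^3 + 25*x^2/4) dx. Term by term:
    ∫_0^1/2 25*x^4 dx = 5/32;  ∫_0^1/2 -25*x^3 dx = -25/64;  ∫_0^1/2 25*x^2/4 dx = 25/96.
  Sum: 5/32 − 25/64 + 25/96 = 5/192.
  ∫_0^1/2 (u')² dx = ∫_0^1/2 (100*x^2 - 50*x + 25/4) dx. Term by term:
    ∫_0^1/2 100*x^2 dx = 25/6;  ∫_0^1/2 -50*x dx = -25/4;  ∫_0^1/2 25/4 dx = 25/8.
  Sum: 25/6 − 25/4 + 25/8 = 25/24.
∫_0^1/2 u² dx = 5/192, so ||u||_L² = sqrt(15)/24.
∫_0^1/2 (u')² dx = 25/24, so ||u'||_L² = 5*sqrt(6)/12.
Ratio ||u||_L² / ||u'||_L² = sqrt(10)/20.
Sharp Poincaré constant on H^1_0(0, 1/2) is C_P = L/π = 1/(2*π), achieved by sin(2*π·x).
A polynomial bump cannot attain the sharp Poincaré constant (only the first sine eigenfunction does), so the ratio is strictly less than C_P, consistent with ||u||_L² ≤ C_P ||u'||_L².


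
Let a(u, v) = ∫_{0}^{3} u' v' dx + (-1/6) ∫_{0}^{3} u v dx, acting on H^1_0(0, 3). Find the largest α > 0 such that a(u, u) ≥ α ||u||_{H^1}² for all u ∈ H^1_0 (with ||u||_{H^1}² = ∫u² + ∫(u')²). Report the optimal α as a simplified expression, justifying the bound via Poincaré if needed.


α = (-3/2 + π^2)/(9 + π^2)

Coercivity of a(·,·) on H^1_0(0, 3) means a(u, u) ≥ α ||u||_{H^1}² for every u ∈ H^1_0.
The interval has length L = 3, and Poincaré/coercivity depend only on L. Here a(u, u) = ∫(u')² + (-1/6)·∫u².
Here c = -1/6 < 0 with |c| < (π/L)² = π^2/9, so coercivity still holds. The condition a(u,u) ≥ α||u||_{H^1}² reads (1−α)∫(u')² ≥ (α−c)∫u². Any admissible α is ≤ 1 (rapidly oscillating u have ∫u²/∫(u')² → 0), and α = 1 would force 0 ≥ (1−c)∫u², impossible since c < 1; so 1−α > 0. By the sharp Poincaré inequality on H^1_0 of an interval of length L, ∫(u')² ≥ (π/L)²∫u² with equality for the first sine mode sin(π(x−x₀)/L) (x₀ the left endpoint), so the inequality holds for all u iff (1−α)(π/L)² ≥ α − c, i.e. α ≤ ((π/L)² + c)/((π/L)² + 1) = (1 + c(L/π)²)/(1 + (L/π)²). (Direct route, valid since c ≤ 0: Poincaré gives c∫u² ≥ c(L/π)²∫(u')², so a(u,u) ≥ (1 + c(L/π)²)∫(u')², while ||u||_{H^1}² ≤ (1 + (L/π)²)∫(u')²; dividing yields the same α.) With (π/L)² = π^2/9 and c = -1/6, the largest admissible constant is α = ((π/L)² + c)/((π/L)² + 1).
Simplifying, α = (-3/2 + π^2)/(9 + π^2).


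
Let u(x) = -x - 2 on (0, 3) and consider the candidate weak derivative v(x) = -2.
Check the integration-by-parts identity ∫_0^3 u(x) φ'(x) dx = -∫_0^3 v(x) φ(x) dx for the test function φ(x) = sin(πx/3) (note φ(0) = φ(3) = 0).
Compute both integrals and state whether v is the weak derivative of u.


LHS = 6/π, RHS = 12/π. No, v is not the weak derivative of u.

u(x) = -x - 2, classical derivative u'(x) = -1.
φ(x) = sin(πx/3), so φ'(x) = π*cos(π*x/3)/3.
Note φ(0) = φ(3) = 0, so the boundary term u·φ vanishes.
LHS = ∫_0^3 u(x) φ'(x) dx = ∫_0^3 (-π*x*cos(π*x/3)/3 - 2*π*cos(π*x/3)/3) dx. Term by term:
  ∫_0^3 -2*π*cos(π*x/3)/3 dx = 0;  ∫_0^3 -π*x*cos(π*x/3)/3 dx = 6/π.
Sum: 0 + 6/π = 6/π.
So LHS = 6/π.
∫_0^3 v(x) φ(x) dx = ∫_0^3 (-2*sin(π*x/3)) dx. Term by term:
  ∫_0^3 -2*sin(π*x/3) dx = -12/π.
So RHS = -∫_0^3 v(x) φ(x) dx = 12/π.
LHS − RHS = -6/π ≠ 0, so the identity fails.
(For a valid weak derivative the identity must hold for EVERY test function, in particular this one. The failure shows v is NOT the weak derivative of u.)
Correct weak derivative would be u'(x) = -1.


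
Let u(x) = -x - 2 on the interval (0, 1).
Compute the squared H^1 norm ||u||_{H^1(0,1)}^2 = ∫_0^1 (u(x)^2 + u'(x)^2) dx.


||u||_{H^1}^2 = 22/3

The H^1 norm (squared) on an interval (0, L) is
  ||u||_{H^1}^2 = ∫_0^L u(x)^2 dx + ∫_0^L u'(x)^2 dx.
Compute u'(x) = -1.
Then u(x)^2 = x**2 + 4*x + 4 and u'(x)^2 = 1.
Integrate each monomial from 0 to 1 using ∫_0^1 c·x^n dx = c·1^(n+1)/(n+1):
  ∫_0^1 u(x)^2 dx = ∫_0^1 (x^2 + 4*x + 4) dx. Term by term:
    ∫_0^1 x^2 dx = 1/3;  ∫_0^1 4*x dx = 2;  ∫_0^1 4 dx = 4.
  Sum: 1/3 + 2 + 4 = 19/3.
  ∫_0^1 u'(x)^2 dx = ∫_0^1 (1) dx. Term by term:
    ∫_0^1 1 dx = 1.
Adding: ||u||_{H^1}^2 = 19/3 + 1 = 22/3.


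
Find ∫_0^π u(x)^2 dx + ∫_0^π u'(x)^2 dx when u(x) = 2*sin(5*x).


||u||_{H^1(0,π)}^2 = 52*π

u'(x) = 10*cos(5*x).
Expand u² and (u')² and integrate term by term on (0, π), using: for integers n ≥ 1, ∫_0^π sin²(nx) dx = ∫_0^π cos²(nx) dx = π/2; for n ≠ n', ∫_0^π sin(nx)sin(n'x) dx = ∫_0^π cos(nx)cos(n'x) dx = 0; and by product-to-sum, ∫_0^π sin(nx)cos(n'x) dx = ½∫_0^π [sin((n+n')x) + sin((n−n')x)] dx, which is 0 when n+n' is even and 2n/(n²−n'²) when n+n' is odd (it need not vanish on (0, π)).
  u² squared terms: (2)²·∫sin(5x)² dx = 4·π/2 = 2*π.
  So ∫_0^π u² dx = 2*π.
  (u')² squared terms: (10)²·∫cos(5x)² dx = 100·π/2 = 50*π.
  So ∫_0^π (u')² dx = 50*π.
||u||_{H^1}^2 = (2*π) + (50*π) = 52*π.


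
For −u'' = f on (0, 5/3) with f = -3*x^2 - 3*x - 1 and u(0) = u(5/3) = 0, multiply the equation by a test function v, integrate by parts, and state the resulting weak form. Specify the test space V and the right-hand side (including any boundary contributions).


V = H^1_0(0, 5/3) (so v(0) = v(5/3) = 0); weak form: ∫_0^5/3 u'v' dx = ∫_0^5/3 (-3*x^2 - 3*x - 1) v dx for all v ∈ V.

Multiply both sides by a test function v and integrate from 0 to 5/3:
  ∫_0^5/3 −u''(x) v(x) dx = ∫_0^5/3 f(x) v(x) dx.
Integrate the LHS by parts once:
  ∫_0^5/3 −u'' v dx = −[u'(x) v(x)]_0^5/3 + ∫_0^5/3 u'(x) v'(x) dx.
Thus ∫_0^5/3 u'(x) v'(x) dx = ∫_0^5/3 f(x) v(x) dx + [u'(x) v(x)]_0^5/3.
Choose V so that boundary terms are either known or forced to vanish.
u is Dirichlet: u(0) = u(5/3) = 0. Let V = H^1_0(0, 5/3); then v(0) = v(5/3) = 0, and [u' v]_0^5/3 = 0.
Weak formulation: find u (satisfying any essential BC) such that ∫_0^5/3 u'(x) v'(x) dx = ∫_0^5/3 f v dx for all v ∈ V.
Substituting f(x) = -3*x^2 - 3*x - 1, the right-hand side is ∫_0^5/3 (-3*x^2 - 3*x - 1) v dx.


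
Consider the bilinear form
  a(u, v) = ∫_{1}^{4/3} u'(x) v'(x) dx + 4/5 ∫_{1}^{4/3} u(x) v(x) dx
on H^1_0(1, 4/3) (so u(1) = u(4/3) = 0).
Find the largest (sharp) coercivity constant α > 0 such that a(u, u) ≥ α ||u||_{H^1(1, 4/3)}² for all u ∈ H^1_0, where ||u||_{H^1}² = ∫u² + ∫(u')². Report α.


α = (4 + 45*π^2)/(5*(1 + 9*π^2))

Coercivity of a(·,·) on H^1_0(1, 4/3) means a(u, u) ≥ α ||u||_{H^1}² for every u ∈ H^1_0.
The interval has length L = 1/3, and Poincaré/coercivity depend only on L. Here a(u, u) = ∫(u')² + (4/5)·∫u².
Here 0 < c = 4/5 < 1. The condition a(u,u) ≥ α||u||_{H^1}² reads (1−α)∫(u')² ≥ (α−c)∫u². Any admissible α is ≤ 1 (rapidly oscillating u have ∫u²/∫(u')² → 0), and α = 1 would force 0 ≥ (1−c)∫u², impossible since c < 1; so 1−α > 0. By the sharp Poincaré inequality on H^1_0 of an interval of length L, ∫(u')² ≥ (π/L)²∫u² with equality for the first sine mode sin(π(x−x₀)/L) (x₀ the left endpoint), so the inequality holds for all u iff (1−α)(π/L)² ≥ α − c, i.e. α ≤ ((π/L)² + c)/((π/L)² + 1) = (1 + c(L/π)²)/(1 + (L/π)²). With (π/L)² = 9*π^2 and c = 4/5, the largest admissible constant is α = ((π/L)² + c)/((π/L)² + 1).
Simplifying, α = (4 + 45*π^2)/(5*(1 + 9*π^2)).


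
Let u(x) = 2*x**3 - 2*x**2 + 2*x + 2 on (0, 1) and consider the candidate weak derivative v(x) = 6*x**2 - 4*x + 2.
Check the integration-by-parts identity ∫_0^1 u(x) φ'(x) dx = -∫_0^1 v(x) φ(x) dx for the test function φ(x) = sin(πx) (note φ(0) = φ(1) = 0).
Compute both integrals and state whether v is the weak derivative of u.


LHS = -6/π + 24/π^3, RHS = -6/π + 24/π^3. Yes, v = u' weakly.

u(x) = 2*x**3 - 2*x**2 + 2*x + 2, classical derivative u'(x) = 6*x**2 - 4*x + 2.
φ(x) = sin(πx), so φ'(x) = π*cos(π*x).
Note φ(0) = φ(1) = 0, so the boundary term u·φ vanishes.
LHS = ∫_0^1 u(x) φ'(x) dx = ∫_0^1 (2*π*x^3*cos(π*x) - 2*π*x^2*cos(π*x) + 2*π*x*cos(π*x) + 2*π*cos(π*x)) dx. Term by term:
  ∫_0^1 2*π*cos(π*x) dx = 0;  ∫_0^1 -2*π*x^2*cos(π*x) dx = 4/π;  ∫_0^1 2*π*x*cos(π*x) dx = -4/π;
  ∫_0^1 2*π*x^3*cos(π*x) dx = -6/π + 24/π^3.
Sum: 0 + 4/π − 4/π + -6/π + 24/π^3 = -6/π + 24/π^3.
So LHS = -6/π + 24/π^3.
∫_0^1 v(x) φ(x) dx = ∫_0^1 (6*x^2*sin(π*x) - 4*x*sin(π*x) + 2*sin(π*x)) dx. Term by term:
  ∫_0^1 2*sin(π*x) dx = 4/π;  ∫_0^1 -4*x*sin(π*x) dx = -4/π;  ∫_0^1 6*x^2*sin(π*x) dx = -24/π^3 + 6/π.
Sum: 4/π − 4/π + -24/π^3 + 6/π = -24/π^3 + 6/π.
So RHS = -∫_0^1 v(x) φ(x) dx = -6/π + 24/π^3.
LHS = RHS, so the identity holds for this test φ.
Moreover u is smooth here and v(x) = u'(x) = 6*x**2 - 4*x + 2 pointwise, so the identity holds for every test function. Hence v is the weak derivative of u.


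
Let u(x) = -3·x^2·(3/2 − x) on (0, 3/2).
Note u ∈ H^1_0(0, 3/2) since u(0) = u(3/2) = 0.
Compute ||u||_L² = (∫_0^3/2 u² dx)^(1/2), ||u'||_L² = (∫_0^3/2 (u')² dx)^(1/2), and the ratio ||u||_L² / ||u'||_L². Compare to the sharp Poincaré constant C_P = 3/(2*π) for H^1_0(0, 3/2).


||u||_L² / ||u'||_L² = 3*sqrt(14)/28 < C_P = 3/(2*π).

u(x) = -3·x^2·(3/2 − x), so u'(x) = 9*x*(x - 1).
u(x) = -3·x^2·(3/2 − x) vanishes at x = 0 and x = 3/2, so u ∈ H^1_0(0, 3/2). Differentiate via the product rule and integrate the resulting polynomials term by term.
  ∫_0^3/2 u² dx = ∫_0^3/2 (9*x^6 - 27*x^5 + 81*x^4/4) dx. Term by term:
    ∫_0^3/2 9*x^6 dx = 19683/896;  ∫_0^3/2 -27*x^5 dx = -6561/128;  ∫_0^3/2 81*x^4/4 dx = 19683/640.
  Sum: 19683/896 − 6561/128 + 19683/640 = 6561/4480.
  ∫_0^3/2 (u')² dx = ∫_0^3/2 (81*x^4 - 162*x^3 + 81*x^2) dx. Term by term:
    ∫_0^3/2 81*x^4 dx = 19683/160;  ∫_0^3/2 -162*x^3 dx = -6561/32;  ∫_0^3/2 81*x^2 dx = 729/8.
  Sum: 19683/160 − 6561/32 + 729/8 = 729/80.
∫_0^3/2 u² dx = 6561/4480, so ||u||_L² = 81*sqrt(70)/560.
∫_0^3/2 (u')² dx = 729/80, so ||u'||_L² = 27*sqrt(5)/20.
Ratio ||u||_L² / ||u'||_L² = 3*sqrt(14)/28.
Sharp Poincaré constant on H^1_0(0, 3/2) is C_P = L/π = 3/(2*π), achieved by sin(2*π/3·x).
A polynomial bump cannot attain the sharp Poincaré constant (only the first sine eigenfunction does), so the ratio is strictly less than C_P, consistent with ||u||_L² ≤ C_P ||u'||_L².


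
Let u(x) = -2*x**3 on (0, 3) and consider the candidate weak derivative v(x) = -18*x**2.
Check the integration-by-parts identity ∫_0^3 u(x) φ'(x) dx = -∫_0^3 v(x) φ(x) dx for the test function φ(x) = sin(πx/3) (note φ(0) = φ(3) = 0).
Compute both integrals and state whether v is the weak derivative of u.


LHS = -648/π^3 + 162/π, RHS = -1944/π^3 + 486/π. No, v is not the weak derivative of u.

u(x) = -2*x**3, classical derivative u'(x) = -6*x**2.
φ(x) = sin(πx/3), so φ'(x) = π*cos(π*x/3)/3.
Note φ(0) = φ(3) = 0, so the boundary term u·φ vanishes.
LHS = ∫_0^3 u(x) φ'(x) dx = ∫_0^3 (-2*π*x^3*cos(π*x/3)/3) dx. Term by term:
  ∫_0^3 -2*π*x^3*cos(π*x/3)/3 dx = -648/π^3 + 162/π.
So LHS = -648/π^3 + 162/π.
∫_0^3 v(x) φ(x) dx = ∫_0^3 (-18*x^2*sin(π*x/3)) dx. Term by term:
  ∫_0^3 -18*x^2*sin(π*x/3) dx = -486/π + 1944/π^3.
So RHS = -∫_0^3 v(x) φ(x) dx = -1944/π^3 + 486/π.
LHS − RHS = -324/π + 1296/π^3 ≠ 0, so the identity fails.
(For a valid weak derivative the identity must hold for EVERY test function, in particular this one. The failure shows v is NOT the weak derivative of u.)
Correct weak derivative would be u'(x) = -6*x**2.


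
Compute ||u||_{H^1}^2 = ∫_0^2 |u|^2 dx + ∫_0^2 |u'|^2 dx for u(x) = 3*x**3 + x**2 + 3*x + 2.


||u||_{H^1}^2 = 28306/21

The H^1 norm (squared) on an interval (0, L) is
  ||u||_{H^1}^2 = ∫_0^L u(x)^2 dx + ∫_0^L u'(x)^2 dx.
Compute u'(x) = 9*x**2 + 2*x + 3.
Then u(x)^2 = 9*x**6 + 6*x**5 + 19*x**4 + 18*x**3 + 13*x**2 + 12*x + 4 and u'(x)^2 = 81*x**4 + 36*x**3 + 58*x**2 + 12*x + 9.
Integrate each monomial from 0 to 2 using ∫_0^2 c·x^n dx = c·2^(n+1)/(n+1):
  ∫_0^2 u(x)^2 dx = ∫_0^2 (9*x^6 + 6*x^5 + 19*x^4 + 18*x^3 + 13*x^2 + 12*x + 4) dx. Term by term:
    ∫_0^2 9*x^6 dx = 1152/7;  ∫_0^2 6*x^5 dx = 64;  ∫_0^2 19*x^4 dx = 608/5;
    ∫_0^2 18*x^3 dx = 72;  ∫_0^2 13*x^2 dx = 104/3;  ∫_0^2 12*x dx = 24;
    ∫_0^2 4 dx = 8.
  Sum: 1152/7 + 64 + 608/5 + 72 + 104/3 + 24 + 8 = 51328/105.
  ∫_0^2 u'(x)^2 dx = ∫_0^2 (81*x^4 + 36*x^3 + 58*x^2 + 12*x + 9) dx. Term by term:
    ∫_0^2 81*x^4 dx = 2592/5;  ∫_0^2 36*x^3 dx = 144;  ∫_0^2 58*x^2 dx = 464/3;
    ∫_0^2 12*x dx = 24;  ∫_0^2 9 dx = 18.
  Sum: 2592/5 + 144 + 464/3 + 24 + 18 = 12886/15.
Adding: ||u||_{H^1}^2 = 51328/105 + 12886/15 = 28306/21.


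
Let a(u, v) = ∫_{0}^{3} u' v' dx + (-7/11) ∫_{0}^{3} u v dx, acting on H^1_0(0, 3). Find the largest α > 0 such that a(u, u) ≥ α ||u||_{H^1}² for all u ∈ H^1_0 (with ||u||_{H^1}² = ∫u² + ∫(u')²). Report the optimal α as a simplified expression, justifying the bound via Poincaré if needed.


α = (-63/11 + π^2)/(9 + π^2)

Coercivity of a(·,·) on H^1_0(0, 3) means a(u, u) ≥ α ||u||_{H^1}² for every u ∈ H^1_0.
The interval has length L = 3, and Poincaré/coercivity depend only on L. Here a(u, u) = ∫(u')² + (-7/11)·∫u².
Here c = -7/11 < 0 with |c| < (π/L)² = π^2/9, so coercivity still holds. The condition a(u,u) ≥ α||u||_{H^1}² reads (1−α)∫(u')² ≥ (α−c)∫u². Any admissible α is ≤ 1 (rapidly oscillating u have ∫u²/∫(u')² → 0), and α = 1 would force 0 ≥ (1−c)∫u², impossible since c < 1; so 1−α > 0. By the sharp Poincaré inequality on H^1_0 of an interval of length L, ∫(u')² ≥ (π/L)²∫u² with equality for the first sine mode sin(π(x−x₀)/L) (x₀ the left endpoint), so the inequality holds for all u iff (1−α)(π/L)² ≥ α − c, i.e. α ≤ ((π/L)² + c)/((π/L)² + 1) = (1 + c(L/π)²)/(1 + (L/π)²). (Direct route, valid since c ≤ 0: Poincaré gives c∫u² ≥ c(L/π)²∫(u')², so a(u,u) ≥ (1 + c(L/π)²)∫(u')², while ||u||_{H^1}² ≤ (1 + (L/π)²)∫(u')²; dividing yields the same α.) With (π/L)² = π^2/9 and c = -7/11, the largest admissible constant is α = ((π/L)² + c)/((π/L)² + 1).
Simplifying, α = (-63/11 + π^2)/(9 + π^2).


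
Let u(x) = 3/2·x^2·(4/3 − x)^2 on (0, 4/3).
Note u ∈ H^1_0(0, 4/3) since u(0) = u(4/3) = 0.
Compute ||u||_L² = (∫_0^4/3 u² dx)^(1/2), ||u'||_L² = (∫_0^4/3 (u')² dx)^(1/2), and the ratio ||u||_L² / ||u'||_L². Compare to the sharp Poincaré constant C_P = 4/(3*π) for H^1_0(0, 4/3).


||u||_L² / ||u'||_L² = 2*sqrt(3)/9 < C_P = 4/(3*π).

u(x) = 3/2·x^2·(4/3 − x)^2, so u'(x) = 2*x*(3*x - 4)*(3*x - 2)/3.
u(x) = 3/2·x^2·(4/3 − x)^2 vanishes at x = 0 and x = 4/3, so u ∈ H^1_0(0, 4/3). Differentiate via the product rule and integrate the resulting polynomials term by term.
  ∫_0^4/3 u² dx = ∫_0^4/3 (9*x^8/4 - 12*x^7 + 24*x^6 - 64*x^5/3 + 64*x^4/9) dx. Term by term:
    ∫_0^4/3 9*x^8/4 dx = 65536/19683;  ∫_0^4/3 -12*x^7 dx = -32768/2187;  ∫_0^4/3 24*x^6 dx = 131072/5103;
    ∫_0^4/3 -64*x^5/3 dx = -131072/6561;  ∫_0^4/3 64*x^4/9 dx = 65536/10935.
  Sum: 65536/19683 − 32768/2187 + 131072/5103 − 131072/6561 + 65536/10935 = 32768/688905.
  ∫_0^4/3 (u')² dx = ∫_0^4/3 (36*x^6 - 144*x^5 + 208*x^4 - 128*x^3 + 256*x^2/9) dx. Term by term:
    ∫_0^4/3 36*x^6 dx = 65536/1701;  ∫_0^4/3 -144*x^5 dx = -32768/243;  ∫_0^4/3 208*x^4 dx = 212992/1215;
    ∫_0^4/3 -128*x^3 dx = -8192/81;  ∫_0^4/3 256*x^2/9 dx = 16384/729.
  Sum: 65536/1701 − 32768/243 + 212992/1215 − 8192/81 + 16384/729 = 8192/25515.
∫_0^4/3 u² dx = 32768/688905, so ||u||_L² = 128*sqrt(210)/8505.
∫_0^4/3 (u')² dx = 8192/25515, so ||u'||_L² = 64*sqrt(70)/945.
Ratio ||u||_L² / ||u'||_L² = 2*sqrt(3)/9.
Sharp Poincaré constant on H^1_0(0, 4/3) is C_P = L/π = 4/(3*π), achieved by sin(3*π/4·x).
A polynomial bump cannot attain the sharp Poincaré constant (only the first sine eigenfunction does), so the ratio is strictly less than C_P, consistent with ||u||_L² ≤ C_P ||u'||_L².


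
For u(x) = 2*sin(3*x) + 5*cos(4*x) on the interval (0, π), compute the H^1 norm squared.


||u||_{H^1(0,π)}^2 = -2040/7 + 465*π/2

u'(x) = -20*sin(4*x) + 6*cos(3*x).
Expand u² and (u')² and integrate term by term on (0, π), using: for integers n ≥ 1, ∫_0^π sin²(nx) dx = ∫_0^π cos²(nx) dx = π/2; for n ≠ n', ∫_0^π sin(nx)sin(n'x) dx = ∫_0^π cos(nx)cos(n'x) dx = 0; and by product-to-sum, ∫_0^π sin(nx)cos(n'x) dx = ½∫_0^π [sin((n+n')x) + sin((n−n')x)] dx, which is 0 when n+n' is even and 2n/(n²−n'²) when n+n' is odd (it need not vanish on (0, π)).
  u² squared terms: (2)²·∫sin(3x)² dx = 4·π/2 = 2*π;  (5)²·∫cos(4x)² dx = 25·π/2 = 25*π/2.
  u² cross terms: 2·(2)·(5)·∫sin(3x)·cos(4x) dx = 20·(-6/7) = -120/7.
  So ∫_0^π u² dx = 2*π + 25*π/2 − 120/7 = -120/7 + 29*π/2.
  (u')² squared terms: (-20)²·∫sin(4x)² dx = 400·π/2 = 200*π;  (6)²·∫cos(3x)² dx = 36·π/2 = 18*π.
  (u')² cross terms: 2·(-20)·(6)·∫sin(4x)·cos(3x) dx = -240·(8/7) = -1920/7.
  So ∫_0^π (u')² dx = 200*π + 18*π − 1920/7 = -1920/7 + 218*π.
||u||_{H^1}^2 = (-120/7 + 29*π/2) + (-1920/7 + 218*π) = -2040/7 + 465*π/2.
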